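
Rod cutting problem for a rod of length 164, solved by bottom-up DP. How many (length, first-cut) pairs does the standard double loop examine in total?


For each subproblem length i = 1..164, the inner loop considers i possible first cuts.
Total = 1 + 2 + ... + 164
= 164*(164+1)/2
= 164*165/2 = 13530


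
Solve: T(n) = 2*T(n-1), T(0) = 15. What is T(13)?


Unrolling:
T(13) = 2*T(12) = 2^2*T(11) = ... = 2^13*T(0)
= 2^13 * 15
= 8192 * 15 = 122880


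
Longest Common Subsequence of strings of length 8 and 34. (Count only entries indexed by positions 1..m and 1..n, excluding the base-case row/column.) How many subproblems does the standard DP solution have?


DP table indexed by positions in both strings.
First string: 8 positions
Second string: 34 positions
Total = 8 * 34 = 272


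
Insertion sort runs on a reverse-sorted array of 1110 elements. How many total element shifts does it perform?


Sum of shifts = 1 + 2 + 3 + ... + 1109
= 1110 * 1109 / 2
= 1230990 / 2
= 615495


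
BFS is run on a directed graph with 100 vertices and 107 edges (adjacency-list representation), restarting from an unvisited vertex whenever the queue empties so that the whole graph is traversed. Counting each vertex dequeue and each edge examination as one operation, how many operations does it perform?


A full BFS traversal dequeues each vertex exactly once and examines each directed edge exactly once.
V = 100 (vertex processing cost)
E = 107 (edge examination cost)
Total operations proportional to V + E = 100 + 107 = 207


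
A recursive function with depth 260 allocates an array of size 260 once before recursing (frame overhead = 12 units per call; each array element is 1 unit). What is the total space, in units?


Array allocation: 260 units (allocated once)
Stack frames: 260 deep * 12 per frame = 3120 units
Total = 260 + 3120 = 3380


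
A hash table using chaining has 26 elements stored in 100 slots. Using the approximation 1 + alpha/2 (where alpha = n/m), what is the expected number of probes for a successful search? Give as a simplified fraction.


Load factor alpha = n/m = 26/100
Expected probes = 1 + alpha/2 = 1 + 26/(2*100)
= 1 + 26/200
= 200/200 + 26/200
= 226/200
Simplify: 113/100


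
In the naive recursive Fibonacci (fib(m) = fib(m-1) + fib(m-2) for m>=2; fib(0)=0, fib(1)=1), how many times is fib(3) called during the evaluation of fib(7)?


Let N(m) = number of times fib(m) is called while evaluating fib(7).
N(7) = 1 (the initial call).
N(6) = 1 (only fib(7) calls it).
For 1 <= m <= 5: fib(m) is called by fib(m+1) and fib(m+2), so
  N(m) = N(m+1) + N(m+2).
fib(0) is called only by fib(2), so N(0) = N(2).
Walk down from m=7:
  N(7)=1, N(6)=1, N(5)=2, N(4)=3, N(3)=5
N(3) = 5


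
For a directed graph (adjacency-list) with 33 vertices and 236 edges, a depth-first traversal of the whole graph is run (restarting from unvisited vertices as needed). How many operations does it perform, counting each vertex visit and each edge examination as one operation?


A full DFS traversal visits each vertex once and examines each edge once.
V = 33
E = 236
Sum = 33 + 236 = 269


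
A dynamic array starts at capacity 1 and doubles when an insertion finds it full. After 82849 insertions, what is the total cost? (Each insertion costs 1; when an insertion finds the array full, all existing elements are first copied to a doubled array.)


Insertion cost: 82849 (one per element)
Resizes occur just before inserting elements 2, 3, 5, 9, ...
Elements copied at each resize: 1 + 2 + 4 + 8 + 16 + 32 + 64 + 128 + 256 + 512 + 1024 + 2048 + 4096 + 8192 + 16384 + 32768 + 65536
Sum of copies = 131071 (geometric series: 2^k - 1)
Total = 82849 + 131071 = 213920


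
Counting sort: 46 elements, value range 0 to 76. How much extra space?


n = 46 (output array)
k = 77 (count array for 77 distinct values)
Extra space = 46 + 77 = 123


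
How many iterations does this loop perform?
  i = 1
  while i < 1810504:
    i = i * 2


The loop variable doubles each iteration:
i = 1 -> 2 -> 4 -> 8 -> 16 -> 32 -> 64 -> 128 -> 256 -> 512 -> 1024 -> 2048 -> 4096 -> 8192 -> 16384 -> 32768 -> 65536 -> 131072 -> 262144 -> 524288 -> 1048576 -> 2097152 (stop, 2097152 >= 1810504)
Number of doublings = ceil(log2(1810504)) = 21


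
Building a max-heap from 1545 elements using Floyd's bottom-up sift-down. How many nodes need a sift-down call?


In a heap of 1545 elements (0-indexed array):
  Last element index: 1544
  Parent of last element: floor((1544 - 1) / 2) = 771
  Internal nodes: indices 0 to 771
  Count = floor(1545/2) = 772


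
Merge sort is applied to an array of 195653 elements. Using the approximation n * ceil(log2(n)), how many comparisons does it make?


Merge sort divides the array into halves recursively.
Number of levels = ceil(log2(195653)) = 18
At each level, approximately n = 195653 comparisons are needed for merging.
Total comparisons ~ n * ceil(log2(n)) = 195653 * 18 = 3521754


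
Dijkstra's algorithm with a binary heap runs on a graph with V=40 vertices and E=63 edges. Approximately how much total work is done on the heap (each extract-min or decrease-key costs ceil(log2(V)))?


Dijkstra with a binary heap: each vertex is extracted once, each edge may relax once.
Each heap operation costs O(log V).
V + E = 40 + 63 = 103
ceil(log2(40)) = 6 (since 2^5 = 32 < 40 <= 64 = 2^6)
Total heap work = (V+E) * ceil(log2(V)) = 103 * 6 = 618


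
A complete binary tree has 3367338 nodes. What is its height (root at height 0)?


In a complete binary tree, level k holds nodes 2^k .. 2^(k+1)-1 (1-indexed).
Height = floor(log2(n)) = floor(log2(3367338)) = 21
Check: 2^21 = 2097152 <= 3367338 < 4194304 = 2^22


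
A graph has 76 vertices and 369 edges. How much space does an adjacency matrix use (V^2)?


Adjacency matrix: V x V grid of entries
Space = V^2 = 76^2 = 76 * 76 = 5776


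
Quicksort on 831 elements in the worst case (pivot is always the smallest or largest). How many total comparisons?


In the worst case, each partition step picks the worst pivot:
  Partition 1: 830 comparisons (n-1 elements to compare)
  Partition 2: 829 comparisons
  Partition 3: 828 comparisons
  Partition 4: 827 comparisons
  Partition 5: 826 comparisons
  ...
  Last partition: 0 comparisons
Total = (n-1) + (n-2) + ... + 1 + 0 = n*(n-1)/2
= 831*830/2 = 344865


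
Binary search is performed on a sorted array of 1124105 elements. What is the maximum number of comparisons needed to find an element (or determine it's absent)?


Binary search halves the search space each comparison:
  Step 1: search space = 1124105 -> 562052
  Step 2: search space = 562052 -> 281026
  Step 3: search space = 281026 -> 140513
  Step 4: search space = 140513 -> 70256
  Step 5: search space = 70256 -> 35128
  Step 6: search space = 35128 -> 17564
  Step 7: search space = 17564 -> 8782
  Step 8: search space = 8782 -> 4391
  Step 9: search space = 4391 -> 2195
  Step 10: search space = 2195 -> 1097
  Step 11: search space = 1097 -> 548
  Step 12: search space = 548 -> 274
  Step 13: search space = 274 -> 137
  Step 14: search space = 137 -> 68
  Step 15: search space = 68 -> 34
  Step 16: search space = 34 -> 17
  Step 17: search space = 17 -> 8
  Step 18: search space = 8 -> 4
  Step 19: search space = 4 -> 2
  Step 20: search space = 2 -> 1
  Step 21: search space = 1 (final check)
Maximum comparisons = floor(log2(1124105)) + 1 = 20 + 1 = 21


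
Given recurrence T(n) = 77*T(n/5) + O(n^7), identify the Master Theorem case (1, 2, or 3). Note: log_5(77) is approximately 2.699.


Master Theorem parameters: a=77, b=5, c=7
log_b(a) = 2.699
Compare b^c with a: 5^7 = 78125 > 77, so c > log_b(a).
Comparing c=7 vs log_b(a)=2.699:
7 > 2.699 => Case 3
Result: T(n) = O(n^7)
Master Theorem case = 3


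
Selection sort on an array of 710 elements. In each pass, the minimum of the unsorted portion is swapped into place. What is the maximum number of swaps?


Selection sort performs one swap per pass:
  Pass 1: find min in positions 0 to 709, swap with position 0
  Pass 2: find min in positions 1 to 709, swap with position 1
  Pass 3: find min in positions 2 to 709, swap with position 2
  Pass 4: find min in positions 3 to 709, swap with position 3
  Pass 5: find min in positions 4 to 709, swap with position 4
  ... (704 more passes)
Total passes (and swaps) = n - 1 = 710 - 1 = 709


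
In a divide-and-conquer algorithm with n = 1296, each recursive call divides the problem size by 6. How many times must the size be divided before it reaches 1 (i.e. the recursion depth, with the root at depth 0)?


Number of divisions = log_6(1296)
Sizes: 1296 -> 216 -> 36 -> 6 -> 1 (4 divisions)
Recursion depth = 4


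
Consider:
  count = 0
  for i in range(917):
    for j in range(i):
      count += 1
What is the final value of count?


For each i, the inner loop runs i times:
  i=0: inner runs 0 times
  i=1: inner runs 1 time
  i=2: inner runs 2 times
  i=3: inner runs 3 times
  i=4: inner runs 4 times
  i=5: inner runs 5 times
  i=6: inner runs 6 times
  i=7: inner runs 7 times
  ...
Total = 0 + 1 + 2 + ... + 916 = 917*(917-1)/2 = 419986


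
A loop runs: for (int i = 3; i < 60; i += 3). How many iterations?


Loop starts at i = 3, increments by 3, stops when i >= 60.
Number of iterations = ceil((60 - 3) / 3)
= ceil(57 / 3)
= 19


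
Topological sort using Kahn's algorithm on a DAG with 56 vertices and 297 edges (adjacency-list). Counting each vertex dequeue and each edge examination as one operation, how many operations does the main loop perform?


Kahn's algorithm:
  1. Compute in-degrees: O(V + E)
  2. Process queue: each vertex dequeued once (O(V))
     each edge examined once (O(E))
Total = V + E = 56 + 297 = 353


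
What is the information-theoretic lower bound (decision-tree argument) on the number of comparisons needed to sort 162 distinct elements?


A binary decision tree of height h has at most 2^h leaves and needs at least n! of them, so h >= ceil(log2(n!)).
162! is far too large to multiply out, so use Stirling's series:
  ln(n!) ~ n ln n - n + (1/2) ln(2 pi n) + 1/(12n)  (error below 1/(360 n^3), negligible here)
  ln(162) = 5.0875963
  n ln n = 162 * 5.0875963 = 824.1906
  (1/2) ln(2 pi * 162) = (1/2) ln(1017.8760) = 3.4627
  1/(12*162) = 0.0005
  ln(162!) ~ 824.1906 - 162 + 3.4627 + 0.0005 = 665.6538
Convert to base 2: log2(162!) = 665.6538 / ln 2 = 665.6538 / 0.69314718 = 960.3354
ceil(960.3354) = 961


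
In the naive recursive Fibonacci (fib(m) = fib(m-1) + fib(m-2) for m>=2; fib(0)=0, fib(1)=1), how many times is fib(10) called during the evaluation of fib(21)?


Let N(m) = number of times fib(m) is called while evaluating fib(21).
N(21) = 1 (the initial call).
N(20) = 1 (only fib(21) calls it).
For 1 <= m <= 19: fib(m) is called by fib(m+1) and fib(m+2), so
  N(m) = N(m+1) + N(m+2).
fib(0) is called only by fib(2), so N(0) = N(2).
Walk down from m=21:
  N(21)=1, N(20)=1, N(19)=2, N(18)=3, N(17)=5, N(16)=8, N(15)=13, N(14)=21, N(13)=34, N(12)=55, N(11)=89, N(10)=144
N(10) = 144


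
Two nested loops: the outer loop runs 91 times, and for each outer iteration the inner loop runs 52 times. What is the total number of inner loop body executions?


Outer loop: 91 iterations
Inner loop: 52 iterations per outer iteration
Total = 91 * 52 = 4732


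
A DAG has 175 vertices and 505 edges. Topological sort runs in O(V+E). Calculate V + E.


V = 175 (vertex processing)
E = 505 (edge processing)
V + E = 175 + 505 = 680


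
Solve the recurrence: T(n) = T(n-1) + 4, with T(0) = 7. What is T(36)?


Unrolling the recurrence:
T(36) = T(35) + 4
       = T(34) + 4 + 4
       = T(33) + 4*3
       ...
       = T(0) + 4*36
       = 7 + 144 = 151


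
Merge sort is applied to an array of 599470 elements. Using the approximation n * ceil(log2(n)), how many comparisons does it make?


Merge sort divides the array into halves recursively.
Number of levels = ceil(log2(599470)) = 20
At each level, approximately n = 599470 comparisons are needed for merging.
Total comparisons ~ n * ceil(log2(n)) = 599470 * 20 = 11989400


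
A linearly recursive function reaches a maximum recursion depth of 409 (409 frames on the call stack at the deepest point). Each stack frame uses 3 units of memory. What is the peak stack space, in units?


Maximum recursion depth = 409 frames
Memory per frame = 3 units
Total stack space = depth * frame_size
= 409 * 3 = 1227


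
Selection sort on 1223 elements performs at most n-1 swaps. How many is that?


Each of the 1222 passes places one element in its final position.
Pass 1: swap minimum into position 0
Pass 2: swap minimum of remaining into position 1
...
Pass 1222: last two elements, one swap
Maximum swaps = 1223 - 1 = 1222


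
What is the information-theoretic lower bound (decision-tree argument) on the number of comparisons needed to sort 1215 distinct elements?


A binary decision tree of height h has at most 2^h leaves and needs at least n! of them, so h >= ceil(log2(n!)).
1215! is far too large to multiply out, so use Stirling's series:
  ln(n!) ~ n ln n - n + (1/2) ln(2 pi n) + 1/(12n)  (error below 1/(360 n^3), negligible here)
  ln(1215) = 7.1024994
  n ln n = 1215 * 7.1024994 = 8629.5368
  (1/2) ln(2 pi * 1215) = (1/2) ln(7634.0701) = 4.4702
  1/(12*1215) = 0.0001
  ln(1215!) ~ 8629.5368 - 1215 + 4.4702 + 0.0001 = 7419.0071
Convert to base 2: log2(1215!) = 7419.0071 / ln 2 = 7419.0071 / 0.69314718 = 10703.3648
ceil(10703.3648) = 10704


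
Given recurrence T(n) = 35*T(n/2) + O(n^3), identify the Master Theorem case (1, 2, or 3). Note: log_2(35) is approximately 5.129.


Master Theorem parameters: a=35, b=2, c=3
log_b(a) = 5.129
Compare b^c with a: 2^3 = 8 < 35, so c < log_b(a).
Comparing c=3 vs log_b(a)=5.129:
3 < 5.129 => Case 1
Result: T(n) = O(n^(log_2 35)) ~ O(n^5.129)
Master Theorem case = 1


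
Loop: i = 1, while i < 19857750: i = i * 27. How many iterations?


i multiplies by 27 each step:
i = 1 -> 27 -> 729 -> 19683 -> 531441 -> 14348907 -> 387420489 (stop)
Iterations = ceil(log_27(19857750)) = 6


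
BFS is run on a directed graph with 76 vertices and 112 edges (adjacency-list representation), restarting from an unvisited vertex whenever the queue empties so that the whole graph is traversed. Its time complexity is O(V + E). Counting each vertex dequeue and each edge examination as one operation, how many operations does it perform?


A full BFS traversal dequeues each vertex exactly once and examines each directed edge exactly once.
V = 76 (vertex processing cost)
E = 112 (edge examination cost)
Total operations proportional to V + E = 76 + 112 = 188


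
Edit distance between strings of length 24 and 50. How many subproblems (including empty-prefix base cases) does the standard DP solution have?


The table includes base cases (empty prefixes).
Rows: (m+1) = 25
Columns: (n+1) = 51
Total = 25 * 51 = 1275


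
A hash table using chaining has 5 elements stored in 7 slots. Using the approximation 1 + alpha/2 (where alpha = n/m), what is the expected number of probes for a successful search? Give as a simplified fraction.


Load factor alpha = n/m = 5/7
Expected probes = 1 + alpha/2 = 1 + 5/(2*7)
= 1 + 5/14
= 14/14 + 5/14
= 19/14


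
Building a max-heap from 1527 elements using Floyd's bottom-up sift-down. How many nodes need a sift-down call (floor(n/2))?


In a heap of 1527 elements (0-indexed array):
  Last element index: 1526
  Parent of last element: floor((1526 - 1) / 2) = 762
  Internal nodes: indices 0 to 762
  Count = floor(1527/2) = 763


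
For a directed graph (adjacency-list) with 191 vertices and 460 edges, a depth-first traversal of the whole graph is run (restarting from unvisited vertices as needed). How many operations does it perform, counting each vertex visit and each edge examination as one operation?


A full DFS traversal visits each vertex once and examines each edge once.
V = 191
E = 460
Sum = 191 + 460 = 651


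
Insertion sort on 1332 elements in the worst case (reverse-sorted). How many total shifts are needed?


In the worst case (reverse-sorted), each element shifts past all previous:
  Element 1: 1 shifts
  Element 2: 2 shifts
  Element 3: 3 shifts
  Element 4: 4 shifts
  Element 5: 5 shifts
  ...
  Element 1331: 1331 shifts
Total = 1 + 2 + ... + 1331
= 1332*(1332-1)/2 = 886446


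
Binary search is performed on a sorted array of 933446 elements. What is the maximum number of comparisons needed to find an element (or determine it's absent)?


Binary search halves the search space each comparison:
  Step 1: search space = 933446 -> 466723
  Step 2: search space = 466723 -> 233361
  Step 3: search space = 233361 -> 116680
  Step 4: search space = 116680 -> 58340
  Step 5: search space = 58340 -> 29170
  Step 6: search space = 29170 -> 14585
  Step 7: search space = 14585 -> 7292
  Step 8: search space = 7292 -> 3646
  Step 9: search space = 3646 -> 1823
  Step 10: search space = 1823 -> 911
  Step 11: search space = 911 -> 455
  Step 12: search space = 455 -> 227
  Step 13: search space = 227 -> 113
  Step 14: search space = 113 -> 56
  Step 15: search space = 56 -> 28
  Step 16: search space = 28 -> 14
  Step 17: search space = 14 -> 7
  Step 18: search space = 7 -> 3
  Step 19: search space = 3 -> 1
  Step 20: search space = 1 (final check)
Maximum comparisons = floor(log2(933446)) + 1 = 19 + 1 = 20


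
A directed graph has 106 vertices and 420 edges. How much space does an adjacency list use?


Adjacency list: one list head per vertex + one entry per edge
Vertex heads: 106
Edge entries: 420
Total = 106 + 420 = 526


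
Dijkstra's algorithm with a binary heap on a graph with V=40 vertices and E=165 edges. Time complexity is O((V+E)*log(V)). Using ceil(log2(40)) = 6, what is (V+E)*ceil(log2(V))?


Dijkstra with a binary heap: each vertex is extracted once, each edge may relax once.
Each heap operation costs O(log V).
V + E = 40 + 165 = 205
ceil(log2(40)) = 6 (since 2^5 = 32 < 40 <= 64 = 2^6)
Total heap work = (V+E) * ceil(log2(V)) = 205 * 6 = 1230


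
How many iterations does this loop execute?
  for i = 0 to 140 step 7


The loop variable i takes values starting at 0 and increments by 7 each iteration.
Sequence: i = 0, 7, 14, 21, 28, 35, 42, 49, 56, ...
The upper bound 140 is inclusive, so the count is floor((last - first) / step) + 1:
floor((140 - 0) / 7) + 1 = floor(140/7) + 1 = 20 + 1 = 21


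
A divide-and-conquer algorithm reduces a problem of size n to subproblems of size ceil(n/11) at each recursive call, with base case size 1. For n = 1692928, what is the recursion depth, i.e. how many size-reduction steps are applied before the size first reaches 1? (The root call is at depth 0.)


Each step divides the size by 11 (rounding up); after k steps the size is ceil(n/11^k), which equals 1 exactly when 11^k >= n.
So the depth is the smallest k with 11^k >= 1692928, i.e. ceil(log_11(1692928)).
11^5 = 161051 < 1692928 <= 1771561 = 11^6
Recursion depth = 6


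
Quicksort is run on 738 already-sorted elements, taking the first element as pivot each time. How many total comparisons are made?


Sum of comparisons per partition:
737 + 736 + ... + 1 + 0
= 738 * (738 - 1) / 2
= 738 * 737 / 2
= 271953


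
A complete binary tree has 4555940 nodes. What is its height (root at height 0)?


In a complete binary tree, level k holds nodes 2^k .. 2^(k+1)-1 (1-indexed).
Height = floor(log2(n)) = floor(log2(4555940)) = 22
Check: 2^22 = 4194304 <= 4555940 < 8388608 = 2^23


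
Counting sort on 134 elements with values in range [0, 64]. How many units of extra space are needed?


Output array size: 134 (to store sorted result)
Count array size: 65 (one slot per possible value, range 0 to 64)
Total extra space = 134 + 65 = 199


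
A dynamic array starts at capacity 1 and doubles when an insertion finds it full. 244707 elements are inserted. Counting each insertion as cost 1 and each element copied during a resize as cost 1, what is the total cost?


n = 244707
Insertion costs: 244707
Resizes copy 1, 2, 4, ... up to the largest power of 2 that is <= n-1 = 244706, i.e. 131072.
Copy costs = 1 + 2 + 4 + 8 + 16 + 32 + 64 + 128 + 256 + 512 + 1024 + 2048 + 4096 + 8192 + 16384 + 32768 + 65536 + 131072 = 262143
Total = 244707 + 262143 = 506850


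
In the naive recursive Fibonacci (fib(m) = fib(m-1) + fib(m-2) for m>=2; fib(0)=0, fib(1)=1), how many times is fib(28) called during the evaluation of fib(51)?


Let N(m) = number of times fib(m) is called while evaluating fib(51).
N(51) = 1 (the initial call).
N(50) = 1 (only fib(51) calls it).
For 1 <= m <= 49: fib(m) is called by fib(m+1) and fib(m+2), so
  N(m) = N(m+1) + N(m+2).
fib(0) is called only by fib(2), so N(0) = N(2).
Walk down from m=51:
  N(51)=1, N(50)=1, N(49)=2, N(48)=3, N(47)=5, N(46)=8, N(45)=13, N(44)=21, N(43)=34, N(42)=55, N(41)=89, N(40)=144, N(39)=233, N(38)=377, N(37)=610, N(36)=987, N(35)=1597, N(34)=2584, N(33)=4181, N(32)=6765, N(31)=10946, N(30)=17711, N(29)=28657, N(28)=46368
N(28) = 46368


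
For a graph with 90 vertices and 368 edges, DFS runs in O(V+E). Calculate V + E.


A full DFS traversal visits each vertex once and examines each edge once.
V = 90
E = 368
Sum = 90 + 368 = 458


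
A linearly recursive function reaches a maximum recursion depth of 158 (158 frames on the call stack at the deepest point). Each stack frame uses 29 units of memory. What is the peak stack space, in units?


Maximum recursion depth = 158 frames
Memory per frame = 29 units
Total stack space = depth * frame_size
= 158 * 29 = 4582


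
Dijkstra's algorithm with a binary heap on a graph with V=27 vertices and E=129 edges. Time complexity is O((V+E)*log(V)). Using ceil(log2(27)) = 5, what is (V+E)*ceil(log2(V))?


Dijkstra with a binary heap: each vertex is extracted once, each edge may relax once.
Each heap operation costs O(log V).
V + E = 27 + 129 = 156
ceil(log2(27)) = 5 (since 2^4 = 16 < 27 <= 32 = 2^5)
Total heap work = (V+E) * ceil(log2(V)) = 156 * 5 = 780


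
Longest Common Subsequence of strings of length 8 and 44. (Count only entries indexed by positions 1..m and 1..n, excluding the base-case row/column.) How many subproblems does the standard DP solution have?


DP table indexed by positions in both strings.
First string: 8 positions
Second string: 44 positions
Total = 8 * 44 = 352


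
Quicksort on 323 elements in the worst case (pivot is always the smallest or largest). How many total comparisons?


In the worst case, each partition step picks the worst pivot:
  Partition 1: 322 comparisons (n-1 elements to compare)
  Partition 2: 321 comparisons
  Partition 3: 320 comparisons
  Partition 4: 319 comparisons
  Partition 5: 318 comparisons
  ...
  Last partition: 0 comparisons
Total = (n-1) + (n-2) + ... + 1 + 0 = n*(n-1)/2
= 323*322/2 = 52003


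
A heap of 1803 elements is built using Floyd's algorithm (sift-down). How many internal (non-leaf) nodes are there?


Leaf nodes occupy roughly half the array.
Sift-down is called for each internal node, starting from the last one.
Internal nodes = floor(n/2) = floor(1803/2) = 901


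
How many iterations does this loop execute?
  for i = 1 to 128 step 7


The loop variable i takes values starting at 1 and increments by 7 each iteration.
Sequence: i = 1, 8, 15, 22, 29, 36, 43, 50, 57, ...
The upper bound 128 is inclusive, so the count is floor((last - first) / step) + 1:
floor((128 - 1) / 7) + 1 = floor(127/7) + 1 = 18 + 1 = 19


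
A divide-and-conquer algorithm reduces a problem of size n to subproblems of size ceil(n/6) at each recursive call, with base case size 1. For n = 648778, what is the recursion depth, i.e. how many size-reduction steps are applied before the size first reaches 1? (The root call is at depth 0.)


Each step divides the size by 6 (rounding up); after k steps the size is ceil(n/6^k), which equals 1 exactly when 6^k >= n.
So the depth is the smallest k with 6^k >= 648778, i.e. ceil(log_6(648778)).
6^7 = 279936 < 648778 <= 1679616 = 6^8
Recursion depth = 8


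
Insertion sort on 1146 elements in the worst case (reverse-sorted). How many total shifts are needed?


In the worst case (reverse-sorted), each element shifts past all previous:
  Element 1: 1 shifts
  Element 2: 2 shifts
  Element 3: 3 shifts
  Element 4: 4 shifts
  Element 5: 5 shifts
  ...
  Element 1145: 1145 shifts
Total = 1 + 2 + ... + 1145
= 1146*(1146-1)/2 = 656085


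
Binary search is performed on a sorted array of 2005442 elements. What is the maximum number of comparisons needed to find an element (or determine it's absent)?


Binary search halves the search space each comparison:
  Step 1: search space = 2005442 -> 1002721
  Step 2: search space = 1002721 -> 501360
  Step 3: search space = 501360 -> 250680
  Step 4: search space = 250680 -> 125340
  Step 5: search space = 125340 -> 62670
  Step 6: search space = 62670 -> 31335
  Step 7: search space = 31335 -> 15667
  Step 8: search space = 15667 -> 7833
  Step 9: search space = 7833 -> 3916
  Step 10: search space = 3916 -> 1958
  Step 11: search space = 1958 -> 979
  Step 12: search space = 979 -> 489
  Step 13: search space = 489 -> 244
  Step 14: search space = 244 -> 122
  Step 15: search space = 122 -> 61
  Step 16: search space = 61 -> 30
  Step 17: search space = 30 -> 15
  Step 18: search space = 15 -> 7
  Step 19: search space = 7 -> 3
  Step 20: search space = 3 -> 1
  Step 21: search space = 1 (final check)
Maximum comparisons = floor(log2(2005442)) + 1 = 20 + 1 = 21


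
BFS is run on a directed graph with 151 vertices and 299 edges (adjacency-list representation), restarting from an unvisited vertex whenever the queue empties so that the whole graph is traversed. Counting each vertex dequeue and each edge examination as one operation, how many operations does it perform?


A full BFS traversal dequeues each vertex exactly once and examines each directed edge exactly once.
V = 151 (vertex processing cost)
E = 299 (edge examination cost)
Total operations proportional to V + E = 151 + 299 = 450


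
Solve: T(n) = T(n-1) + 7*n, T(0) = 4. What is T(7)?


Expanding the recurrence:
T(7) = T(6) + 7*7
       = T(5) + 7*6 + 7*7
       ...
       = T(0) + 7*(1 + 2 + ... + 7)
       = 4 + 7 * 7*8/2
       = 4 + 7 * 28
       = 4 + 196 = 200


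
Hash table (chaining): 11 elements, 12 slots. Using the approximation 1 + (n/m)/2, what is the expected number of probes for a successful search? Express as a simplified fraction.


Computing expected probes:
alpha = 11/12
= 1 + alpha/2
= 1 + 11/(2*12)
= (2*12 + 11) / (2*12)
= 35/24


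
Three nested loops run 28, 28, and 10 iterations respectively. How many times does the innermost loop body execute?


Loop 1 (outermost): 28 iterations
Loop 2 (middle): 28 iterations per outer
Loop 3 (innermost): 10 iterations per middle
Total = 28 * 28 * 10 = 7840


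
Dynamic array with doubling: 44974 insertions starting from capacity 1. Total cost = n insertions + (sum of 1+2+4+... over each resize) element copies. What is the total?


n = 44974
Insertion costs: 44974
Resizes copy 1, 2, 4, ... up to the largest power of 2 that is <= n-1 = 44973, i.e. 32768.
Copy costs = 1 + 2 + 4 + 8 + 16 + 32 + 64 + 128 + 256 + 512 + 1024 + 2048 + 4096 + 8192 + 16384 + 32768 = 65535
Total = 44974 + 65535 = 110509


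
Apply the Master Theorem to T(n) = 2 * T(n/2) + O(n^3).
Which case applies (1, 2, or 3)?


The Master Theorem: T(n) = a*T(n/b) + O(n^c)
  a = 2, b = 2, c = 3
log_b(a) = log_2(2) = 1
Compare b^c with a: 2^3 = 8 > 2, so c > log_b(a).
Since c > log_b(a), Case 3 applies.
T(n) = O(n^3)
Master Theorem case = 3


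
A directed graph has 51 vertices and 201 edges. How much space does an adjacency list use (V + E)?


Adjacency list: one list head per vertex + one entry per edge
Vertex heads: 51
Edge entries: 201
Total = 51 + 201 = 252


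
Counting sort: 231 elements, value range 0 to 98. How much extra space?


n = 231 (output array)
k = 99 (count array for 99 distinct values)
Extra space = 231 + 99 = 330


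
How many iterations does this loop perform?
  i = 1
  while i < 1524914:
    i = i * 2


The loop variable doubles each iteration:
i = 1 -> 2 -> 4 -> 8 -> 16 -> 32 -> 64 -> 128 -> 256 -> 512 -> 1024 -> 2048 -> 4096 -> 8192 -> 16384 -> 32768 -> 65536 -> 131072 -> 262144 -> 524288 -> 1048576 -> 2097152 (stop, 2097152 >= 1524914)
Number of doublings = ceil(log2(1524914)) = 21


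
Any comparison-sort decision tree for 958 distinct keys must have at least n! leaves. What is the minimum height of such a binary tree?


A binary decision tree of height h has at most 2^h leaves and needs at least n! of them, so h >= ceil(log2(n!)).
958! is far too large to multiply out, so use Stirling's series:
  ln(n!) ~ n ln n - n + (1/2) ln(2 pi n) + 1/(12n)  (error below 1/(360 n^3), negligible here)
  ln(958) = 6.8648478
  n ln n = 958 * 6.8648478 = 6576.5242
  (1/2) ln(2 pi * 958) = (1/2) ln(6019.2915) = 4.3514
  1/(12*958) = 0.0001
  ln(958!) ~ 6576.5242 - 958 + 4.3514 + 0.0001 = 5622.8757
Convert to base 2: log2(958!) = 5622.8757 / ln 2 = 5622.8757 / 0.69314718 = 8112.0949
ceil(8112.0949) = 8113


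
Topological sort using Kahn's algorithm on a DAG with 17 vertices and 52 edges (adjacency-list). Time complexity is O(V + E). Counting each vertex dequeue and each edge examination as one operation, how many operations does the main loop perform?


Kahn's algorithm:
  1. Compute in-degrees: O(V + E)
  2. Process queue: each vertex dequeued once (O(V))
     each edge examined once (O(E))
Total = V + E = 17 + 52 = 69


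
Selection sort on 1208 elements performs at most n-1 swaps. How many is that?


Each of the 1207 passes places one element in its final position.
Pass 1: swap minimum into position 0
Pass 2: swap minimum of remaining into position 1
...
Pass 1207: last two elements, one swap
Maximum swaps = 1208 - 1 = 1207


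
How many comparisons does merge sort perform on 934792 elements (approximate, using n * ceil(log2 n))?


Recursion depth: ceil(log2(934792)) = 20
Each recursion level merges n = 934792 elements
Total = 934792 * 20 = 18695840


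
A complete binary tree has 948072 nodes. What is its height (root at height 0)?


In a complete binary tree, level k holds nodes 2^k .. 2^(k+1)-1 (1-indexed).
Height = floor(log2(n)) = floor(log2(948072)) = 19
Check: 2^19 = 524288 <= 948072 < 1048576 = 2^20


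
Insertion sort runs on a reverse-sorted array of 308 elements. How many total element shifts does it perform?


Sum of shifts = 1 + 2 + 3 + ... + 307
= 308 * 307 / 2
= 94556 / 2
= 47278


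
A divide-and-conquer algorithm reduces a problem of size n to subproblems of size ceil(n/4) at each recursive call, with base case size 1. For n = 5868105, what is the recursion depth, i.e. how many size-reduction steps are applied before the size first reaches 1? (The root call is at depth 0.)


Each step divides the size by 4 (rounding up); after k steps the size is ceil(n/4^k), which equals 1 exactly when 4^k >= n.
So the depth is the smallest k with 4^k >= 5868105, i.e. ceil(log_4(5868105)).
4^11 = 4194304 < 5868105 <= 16777216 = 4^12
Recursion depth = 12


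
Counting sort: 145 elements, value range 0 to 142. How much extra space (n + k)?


n = 145 (output array)
k = 143 (count array for 143 distinct values)
Extra space = 145 + 143 = 288


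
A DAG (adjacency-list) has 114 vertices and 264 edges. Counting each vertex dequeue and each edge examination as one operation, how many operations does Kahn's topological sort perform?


V = 114 (vertex processing)
E = 264 (edge processing)
V + E = 114 + 264 = 378


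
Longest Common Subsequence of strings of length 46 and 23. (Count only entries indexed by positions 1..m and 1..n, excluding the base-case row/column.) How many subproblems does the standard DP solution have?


DP table indexed by positions in both strings.
First string: 46 positions
Second string: 23 positions
Total = 46 * 23 = 1058


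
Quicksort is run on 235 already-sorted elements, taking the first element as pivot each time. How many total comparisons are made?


Sum of comparisons per partition:
234 + 233 + ... + 1 + 0
= 235 * (235 - 1) / 2
= 235 * 234 / 2
= 27495


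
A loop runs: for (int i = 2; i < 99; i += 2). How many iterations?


Loop starts at i = 2, increments by 2, stops when i >= 99.
Number of iterations = ceil((99 - 2) / 2)
= ceil(97 / 2)
= 49


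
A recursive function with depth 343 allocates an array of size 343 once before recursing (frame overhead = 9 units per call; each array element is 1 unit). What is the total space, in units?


Array allocation: 343 units (allocated once)
Stack frames: 343 deep * 9 per frame = 3087 units
Total = 343 + 3087 = 3430


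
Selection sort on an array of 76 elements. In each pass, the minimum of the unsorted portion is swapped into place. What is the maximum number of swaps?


Selection sort performs one swap per pass:
  Pass 1: find min in positions 0 to 75, swap with position 0
  Pass 2: find min in positions 1 to 75, swap with position 1
  Pass 3: find min in positions 2 to 75, swap with position 2
  Pass 4: find min in positions 3 to 75, swap with position 3
  Pass 5: find min in positions 4 to 75, swap with position 4
  ... (70 more passes)
Total passes (and swaps) = n - 1 = 76 - 1 = 75


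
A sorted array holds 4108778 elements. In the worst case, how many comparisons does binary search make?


Halving sequence: 4108778 -> 2054389 -> 1027194 -> 513597 -> 256798 -> 128399 -> 64199 -> 32099 -> 16049 -> 8024 -> 4012 -> 2006 -> 1003 -> 501 -> 250 -> 125 -> 62 -> 31 -> 15 -> 7 -> 3 -> 1
Number of halvings = 21
Max comparisons = 21 + 1 = 22


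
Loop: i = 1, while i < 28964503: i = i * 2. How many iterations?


i multiplies by 2 each step:
i = 1 -> 2 -> 4 -> 8 -> 16 -> 32 -> 64 -> 128 -> 256 -> 512 -> 1024 -> 2048 -> 4096 -> 8192 -> 16384 -> 32768 -> 65536 -> 131072 -> 262144 -> 524288 -> 1048576 -> 2097152 -> 4194304 -> 8388608 -> 16777216 -> 33554432 (stop)
Iterations = ceil(log_2(28964503)) = 25


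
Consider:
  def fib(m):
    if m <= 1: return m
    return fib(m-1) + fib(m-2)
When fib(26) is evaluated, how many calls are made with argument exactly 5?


Let N(m) = number of times fib(m) is called while evaluating fib(26).
N(26) = 1 (the initial call).
N(25) = 1 (only fib(26) calls it).
For 1 <= m <= 24: fib(m) is called by fib(m+1) and fib(m+2), so
  N(m) = N(m+1) + N(m+2).
fib(0) is called only by fib(2), so N(0) = N(2).
Walk down from m=26:
  N(26)=1, N(25)=1, N(24)=2, N(23)=3, N(22)=5, N(21)=8, N(20)=13, N(19)=21, N(18)=34, N(17)=55, N(16)=89, N(15)=144, N(14)=233, N(13)=377, N(12)=610, N(11)=987, N(10)=1597, N(9)=2584, N(8)=4181, N(7)=6765, N(6)=10946, N(5)=17711
N(5) = 17711


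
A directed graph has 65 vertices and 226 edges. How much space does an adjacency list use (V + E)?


Adjacency list: one list head per vertex + one entry per edge
Vertex heads: 65
Edge entries: 226
Total = 65 + 226 = 291


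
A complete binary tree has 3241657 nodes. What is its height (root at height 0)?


In a complete binary tree, level k holds nodes 2^k .. 2^(k+1)-1 (1-indexed).
Height = floor(log2(n)) = floor(log2(3241657)) = 21
Check: 2^21 = 2097152 <= 3241657 < 4194304 = 2^22


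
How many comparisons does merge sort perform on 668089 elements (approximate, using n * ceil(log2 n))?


Recursion depth: ceil(log2(668089)) = 20
Each recursion level merges n = 668089 elements
Total = 668089 * 20 = 13361780


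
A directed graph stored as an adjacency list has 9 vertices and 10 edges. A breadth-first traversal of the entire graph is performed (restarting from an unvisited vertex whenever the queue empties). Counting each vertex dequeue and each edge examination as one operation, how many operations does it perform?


A full BFS traversal dequeues each vertex once and examines each edge once.
Vertex visits: 9
Edge visits: 10
V + E = 9 + 10 = 19


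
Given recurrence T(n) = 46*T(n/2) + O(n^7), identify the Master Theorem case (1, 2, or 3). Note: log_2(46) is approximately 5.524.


Master Theorem parameters: a=46, b=2, c=7
log_b(a) = 5.524
Compare b^c with a: 2^7 = 128 > 46, so c > log_b(a).
Comparing c=7 vs log_b(a)=5.524:
7 > 5.524 => Case 3
Result: T(n) = O(n^7)
Master Theorem case = 3


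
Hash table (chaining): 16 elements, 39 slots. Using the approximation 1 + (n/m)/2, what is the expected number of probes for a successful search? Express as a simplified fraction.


Computing expected probes:
alpha = 16/39
= 1 + alpha/2
= 1 + 16/(2*39)
= (2*39 + 16) / (2*39)
= 94/78 = 47/39


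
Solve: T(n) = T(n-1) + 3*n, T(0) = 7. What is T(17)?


Expanding the recurrence:
T(17) = T(16) + 3*17
       = T(15) + 3*16 + 3*17
       ...
       = T(0) + 3*(1 + 2 + ... + 17)
       = 7 + 3 * 17*18/2
       = 7 + 3 * 153
       = 7 + 459 = 466


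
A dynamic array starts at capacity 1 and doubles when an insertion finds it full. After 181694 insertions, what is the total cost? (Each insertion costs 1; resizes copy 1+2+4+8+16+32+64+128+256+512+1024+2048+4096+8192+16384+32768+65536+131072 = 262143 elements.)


Insertion cost: 181694 (one per element)
Resizes occur just before inserting elements 2, 3, 5, 9, ...
Elements copied at each resize: 1 + 2 + 4 + 8 + 16 + 32 + 64 + 128 + 256 + 512 + 1024 + 2048 + 4096 + 8192 + 16384 + 32768 + 65536 + 131072
Sum of copies = 262143 (geometric series: 2^k - 1)
Total = 181694 + 262143 = 443837


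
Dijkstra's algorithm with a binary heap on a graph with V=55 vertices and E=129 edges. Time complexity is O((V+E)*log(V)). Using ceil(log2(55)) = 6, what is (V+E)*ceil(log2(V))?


Dijkstra with a binary heap: each vertex is extracted once, each edge may relax once.
Each heap operation costs O(log V).
V + E = 55 + 129 = 184
ceil(log2(55)) = 6 (since 2^5 = 32 < 55 <= 64 = 2^6)
Total heap work = (V+E) * ceil(log2(V)) = 184 * 6 = 1104


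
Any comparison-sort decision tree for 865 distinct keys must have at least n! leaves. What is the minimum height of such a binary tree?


A binary decision tree of height h has at most 2^h leaves and needs at least n! of them, so h >= ceil(log2(n!)).
865! is far too large to multiply out, so use Stirling's series:
  ln(n!) ~ n ln n - n + (1/2) ln(2 pi n) + 1/(12n)  (error below 1/(360 n^3), negligible here)
  ln(865) = 6.7627295
  n ln n = 865 * 6.7627295 = 5849.7610
  (1/2) ln(2 pi * 865) = (1/2) ln(5434.9553) = 4.3003
  1/(12*865) = 0.0001
  ln(865!) ~ 5849.7610 - 865 + 4.3003 + 0.0001 = 4989.0614
Convert to base 2: log2(865!) = 4989.0614 / ln 2 = 4989.0614 / 0.69314718 = 7197.6941
ceil(7197.6941) = 7198


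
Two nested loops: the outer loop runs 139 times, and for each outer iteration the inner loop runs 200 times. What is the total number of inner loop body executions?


Outer loop: 139 iterations
Inner loop: 200 iterations per outer iteration
Total = 139 * 200 = 27800


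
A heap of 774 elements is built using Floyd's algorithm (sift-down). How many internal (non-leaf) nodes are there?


Leaf nodes occupy roughly half the array.
Sift-down is called for each internal node, starting from the last one.
Internal nodes = floor(n/2) = floor(774/2) = 387


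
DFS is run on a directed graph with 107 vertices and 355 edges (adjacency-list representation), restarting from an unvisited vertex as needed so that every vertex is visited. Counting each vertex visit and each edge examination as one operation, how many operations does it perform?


A full DFS traversal processes each vertex exactly once (push/pop on stack).
Each directed edge is examined once.
V = 107, E = 355
V + E = 462


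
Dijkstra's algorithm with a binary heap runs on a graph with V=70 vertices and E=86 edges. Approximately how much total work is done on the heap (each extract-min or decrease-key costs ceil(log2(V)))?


Dijkstra with a binary heap: each vertex is extracted once, each edge may relax once.
Each heap operation costs O(log V).
V + E = 70 + 86 = 156
ceil(log2(70)) = 7 (since 2^6 = 64 < 70 <= 128 = 2^7)
Total heap work = (V+E) * ceil(log2(V)) = 156 * 7 = 1092
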